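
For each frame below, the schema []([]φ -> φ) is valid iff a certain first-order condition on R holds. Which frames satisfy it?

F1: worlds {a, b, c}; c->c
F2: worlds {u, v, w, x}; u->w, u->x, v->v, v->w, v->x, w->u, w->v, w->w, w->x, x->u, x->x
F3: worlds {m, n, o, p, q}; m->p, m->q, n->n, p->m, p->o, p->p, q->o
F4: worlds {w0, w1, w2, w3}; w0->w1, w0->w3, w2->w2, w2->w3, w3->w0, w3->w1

F1

Frame correspondent (Sahlqvist): forall x forall y (Rxy -> Ryy) — i.e. shift-reflexivity.
F1: satisfies the condition.
F2: fails — Rwu but not Ruu.
F3: fails — Rpm but not Rmm.
F4: fails — Rw3w1 but not Rw1w1.
Valid on: F1.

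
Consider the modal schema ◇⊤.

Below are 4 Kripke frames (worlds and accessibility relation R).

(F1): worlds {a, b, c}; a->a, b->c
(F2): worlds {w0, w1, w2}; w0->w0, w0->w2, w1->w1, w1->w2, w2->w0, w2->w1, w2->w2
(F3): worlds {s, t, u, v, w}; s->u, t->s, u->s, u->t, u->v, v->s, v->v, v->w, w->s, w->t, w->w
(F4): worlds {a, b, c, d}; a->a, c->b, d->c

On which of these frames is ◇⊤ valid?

Frame correspondent (Sahlqvist): ∀x ∃y Rxy — i.e. seriality.
(F1): fails — world c has no successor.
(F2): holds.
(F3): holds.
(F4): fails — world b has no successor.

(F2), (F3)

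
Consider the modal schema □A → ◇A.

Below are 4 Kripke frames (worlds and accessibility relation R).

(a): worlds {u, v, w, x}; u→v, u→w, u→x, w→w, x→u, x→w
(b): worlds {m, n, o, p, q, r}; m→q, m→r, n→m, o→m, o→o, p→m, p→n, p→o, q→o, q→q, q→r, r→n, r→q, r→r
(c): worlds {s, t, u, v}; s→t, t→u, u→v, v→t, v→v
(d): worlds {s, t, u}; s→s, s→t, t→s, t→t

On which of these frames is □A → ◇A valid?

The schema corresponds to seriality: ∀x ∃y Rxy.
(a): fails — world v has no successor.
(b): condition met.
(c): condition met.
(d): fails — world u has no successor.

(b), (c)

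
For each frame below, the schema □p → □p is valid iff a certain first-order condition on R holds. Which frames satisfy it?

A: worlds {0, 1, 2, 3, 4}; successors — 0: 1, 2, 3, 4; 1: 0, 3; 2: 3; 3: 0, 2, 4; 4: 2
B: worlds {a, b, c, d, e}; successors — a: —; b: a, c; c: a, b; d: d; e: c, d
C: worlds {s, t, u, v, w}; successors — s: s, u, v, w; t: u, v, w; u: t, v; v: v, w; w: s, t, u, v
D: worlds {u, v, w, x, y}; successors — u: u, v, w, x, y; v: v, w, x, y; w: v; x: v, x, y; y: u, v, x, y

This is the axiom for a generalized confluence (Geach) condition; its first-order frame correspondent is ∀x ∀z (xRz → ∃w (xRw ∧ z = w)).
A: ✓.
B: ✓.
C: ✓.
D: ✓.
Valid on: A, B, C, D.

A, B, C, D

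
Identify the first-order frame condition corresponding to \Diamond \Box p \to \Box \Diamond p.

convergence: \forall x \forall y \forall z (Rxy \wedge Rxz \to \exists w (Ryw \wedge Rzw))

Suppose ◇□p→□◇p is valid. Take Rxy, Rxz and set V(p)={w : Ryw}. Then □p at y so ◇□p at x, so □◇p at x, so ◇p at z, giving w with Rzw and Ryw.
Conversely, on a frame with convergence the schema holds at every world under every valuation.
So the correspondent is convergence.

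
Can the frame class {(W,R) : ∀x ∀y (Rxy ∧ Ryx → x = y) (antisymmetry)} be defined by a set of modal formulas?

Modal frame validity is preserved under surjective bounded morphisms.
The 4-cycle (worlds a,b,c,d with a→b→c→d→a) is antisymmetric. Sending even-indexed worlds to s and odd-indexed worlds to t is a surjective bounded morphism onto the two-world frame with s↔t, which is not antisymmetric.
So the class is not modally definable.

Not modally definable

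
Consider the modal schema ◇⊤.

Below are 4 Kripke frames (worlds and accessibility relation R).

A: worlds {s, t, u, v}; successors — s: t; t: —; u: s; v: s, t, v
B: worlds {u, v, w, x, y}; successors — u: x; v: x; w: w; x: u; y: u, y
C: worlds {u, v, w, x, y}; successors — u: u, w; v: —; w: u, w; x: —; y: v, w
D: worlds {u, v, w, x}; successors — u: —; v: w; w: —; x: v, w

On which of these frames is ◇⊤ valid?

The schema corresponds to seriality: ∀x ∃y Rxy.
A: fails — world t has no successor.
B: holds.
C: fails — world v has no successor.
D: fails — world u has no successor.
Valid on: B.

B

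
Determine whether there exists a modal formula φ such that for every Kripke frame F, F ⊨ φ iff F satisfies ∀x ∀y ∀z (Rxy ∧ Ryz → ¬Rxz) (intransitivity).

No — not modally definable

If a class were modally definable it would be closed under surjective bounded morphisms (Goldblatt–Thomason).
The 5-cycle (worlds s,t,u,v,w with s→t→u→v→w→s) is intransitive. Mapping every world to a single reflexive point • is a surjective bounded morphism; the reflexive point is not intransitive (R••∧R•• but R••).
Hence intransitivity is not modally definable.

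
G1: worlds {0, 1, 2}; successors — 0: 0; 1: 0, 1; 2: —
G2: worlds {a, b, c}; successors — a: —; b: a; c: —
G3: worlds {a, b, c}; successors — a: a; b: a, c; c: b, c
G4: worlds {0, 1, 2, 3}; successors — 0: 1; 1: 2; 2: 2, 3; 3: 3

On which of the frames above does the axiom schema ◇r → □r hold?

This is the axiom for partial functionality; its first-order frame correspondent is ∀x ∀y ∀z (Rxy ∧ Rxz → y = z).
G1: fails — 1 sees both 0 and 1.
G2: satisfies the condition.
G3: fails — b sees both a and c.
G4: fails — 2 sees both 2 and 3.
Valid on: G2.

G2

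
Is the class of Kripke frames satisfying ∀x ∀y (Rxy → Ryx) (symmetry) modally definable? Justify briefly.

This is a Sahlqvist condition; the B axiom q → □◇q defines it.
Suppose q→□◇q is valid. Take Rxy and set V(q)={x}. Then q at x, so □◇q at x, so ◇q at y, so some z with Ryz has q; z=x, i.e. Ryx.

Yes — defined by q → □◇q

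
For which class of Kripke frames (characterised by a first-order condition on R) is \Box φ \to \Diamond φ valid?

seriality: \forall x \exists y Rxy

Suppose □φ→◇φ is valid. At any x set V(φ)=W. Then □φ at x, so ◇φ at x, so x has a successor.
The converse is a direct semantic check.
So the correspondent is seriality.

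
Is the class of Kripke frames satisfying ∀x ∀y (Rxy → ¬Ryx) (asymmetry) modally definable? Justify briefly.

Any modally definable frame class is closed under surjective bounded morphisms.
The 4-cycle (worlds a,b,c,d with a→b→c→d→a) is asymmetric. Mapping every world to a single reflexive point • is a surjective bounded morphism, and the reflexive point is not asymmetric (R•• but asymmetry requires ¬R••).
So the class is not modally definable.

No — not modally definable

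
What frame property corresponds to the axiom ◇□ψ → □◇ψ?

This is the .2 axiom.
Its frame correspondent is convergence — ∀x ∀y ∀z (Rxy ∧ Rxz → ∃w (Ryw ∧ Rzw)).

convergence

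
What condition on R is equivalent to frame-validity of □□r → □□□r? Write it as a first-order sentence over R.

∀x ∀z (xR³z → ∃w (xR²w ∧ z = w))

This is a Sahlqvist (Geach-type) schema ◇^0□^2r → □^3◇^0r.
Minimal-valuation argument: fix x; take any y with xR^0y and any z with xR^3z. Set V(r) to the set of worlds R-reachable from y in exactly 2 steps. Then □^2r holds at y, so the antecedent holds at x; validity forces ◇^0r at z, giving a w with zR^0w and yR^2w.
First-order correspondent: ∀x ∀z (xR³z → ∃w (xR²w ∧ z = w)).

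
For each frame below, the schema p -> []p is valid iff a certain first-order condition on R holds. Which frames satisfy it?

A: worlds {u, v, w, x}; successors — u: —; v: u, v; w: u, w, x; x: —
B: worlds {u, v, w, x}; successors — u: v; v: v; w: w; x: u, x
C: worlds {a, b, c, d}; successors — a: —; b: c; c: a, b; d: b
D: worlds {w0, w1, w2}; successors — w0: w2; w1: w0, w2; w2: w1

none

The schema corresponds to a generalized confluence (Geach) condition: forall x forall z (xRz -> exists w (x = w & z = w)).
A: fails — vRu but v ≠ u.
B: fails — uRv but u ≠ v.
C: fails — bRc but b ≠ c.
D: fails — w0Rw2 but w0 ≠ w2.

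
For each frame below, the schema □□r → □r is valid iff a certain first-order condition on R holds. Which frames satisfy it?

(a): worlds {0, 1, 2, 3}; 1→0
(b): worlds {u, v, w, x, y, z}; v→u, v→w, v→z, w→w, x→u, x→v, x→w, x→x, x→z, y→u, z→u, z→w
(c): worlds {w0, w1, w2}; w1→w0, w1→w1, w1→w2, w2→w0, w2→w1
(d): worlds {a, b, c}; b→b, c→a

The schema corresponds to density: ∀x ∀y (Rxy → ∃z (Rxz ∧ Rzy)).
(a): fails — R10 but no z with R1z and Rz0.
(b): fails — Rvz but no t with Rvt and Rtz.
(c): holds.
(d): fails — Rca but no z with Rcz and Rza.

(c)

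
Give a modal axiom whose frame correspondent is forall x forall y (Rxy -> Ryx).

A defining formula is p → □◇p (the B axiom).

p → □◇p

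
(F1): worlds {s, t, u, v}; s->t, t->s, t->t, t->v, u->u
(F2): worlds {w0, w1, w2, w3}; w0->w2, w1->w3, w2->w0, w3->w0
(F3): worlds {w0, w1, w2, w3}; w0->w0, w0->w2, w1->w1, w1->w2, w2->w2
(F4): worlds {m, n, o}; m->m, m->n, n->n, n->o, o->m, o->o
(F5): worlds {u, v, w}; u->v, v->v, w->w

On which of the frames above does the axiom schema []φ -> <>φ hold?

This is the axiom for seriality; its first-order frame correspondent is forall x exists y Rxy.
(F1): fails — world v has no successor.
(F2): condition met.
(F3): fails — world w3 has no successor.
(F4): condition met.
(F5): condition met.
Valid on: (F2), (F4), (F5).

(F2), (F4), (F5)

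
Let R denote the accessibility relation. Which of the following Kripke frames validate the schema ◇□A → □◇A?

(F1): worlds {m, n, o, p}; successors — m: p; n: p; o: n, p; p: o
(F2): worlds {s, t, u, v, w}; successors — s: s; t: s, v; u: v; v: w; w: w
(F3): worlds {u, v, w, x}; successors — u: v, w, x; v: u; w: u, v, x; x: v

none

Frame correspondent (Sahlqvist): ∀x ∀y ∀z (Rxy ∧ Rxz → ∃w (Ryw ∧ Rzw)) — i.e. convergence.
(F1): fails — Ron and Rop but n and p have no common successor.
(F2): fails — Rtv and Rts but v and s have no common successor.
(F3): fails — Ruv and Rux but v and x have no common successor.
Valid on no frame.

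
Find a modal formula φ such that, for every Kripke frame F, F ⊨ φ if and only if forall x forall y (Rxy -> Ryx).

r → □◇r

A defining formula is r → □◇r (the B axiom).
Suppose r→□◇r is valid. Take Rxy and set V(r)={x}. Then r at x, so □◇r at x, so ◇r at y, so some z with Ryz has r; z=x, i.e. Ryx.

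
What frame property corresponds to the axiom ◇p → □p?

Suppose ◇p→□p is valid. Take Rxy, Rxz and set V(p)={y}. Then ◇p at x, so □p at x, so p at z, i.e. z=y.

Partial functionality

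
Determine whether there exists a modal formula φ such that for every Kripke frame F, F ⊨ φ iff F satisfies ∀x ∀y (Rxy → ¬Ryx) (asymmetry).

Not definable by any modal formula

Any modally definable frame class is closed under surjective bounded morphisms.
The 4-cycle (worlds w0,w1,w2,w3 with w0→w1→w2→w3→w0) is asymmetric. Mapping every world to a single reflexive point • is a surjective bounded morphism, and the reflexive point is not asymmetric (R•• but asymmetry requires ¬R••).
Hence asymmetry is not modally definable.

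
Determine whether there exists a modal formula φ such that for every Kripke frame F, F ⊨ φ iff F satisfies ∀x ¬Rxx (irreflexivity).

No — not modally definable

Any modally definable frame class is closed under surjective bounded morphisms.
The 5-cycle (worlds w0,w1,w2,w3,w4 with w0→w1→w2→w3→w4→w0) is irreflexive, and the map sending every world to a single reflexive point • is a surjective bounded morphism (forth: every edge maps to (•,•); back: every world has a successor). So any modal formula valid on the 5-cycle is also valid on the reflexive point, which is not irreflexive.
So no modal formula (or set of formulas) defines exactly the irreflexive frames.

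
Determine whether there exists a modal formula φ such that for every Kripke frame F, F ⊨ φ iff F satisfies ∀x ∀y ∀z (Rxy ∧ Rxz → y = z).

Yes: it is partial functionality, defined by the CD schema ◇p → □p.
Suppose ◇p→□p is valid. Take Rxy, Rxz and set V(p)={y}. Then ◇p at x, so □p at x, so p at z, i.e. z=y.

Definable; ◇p → □p defines it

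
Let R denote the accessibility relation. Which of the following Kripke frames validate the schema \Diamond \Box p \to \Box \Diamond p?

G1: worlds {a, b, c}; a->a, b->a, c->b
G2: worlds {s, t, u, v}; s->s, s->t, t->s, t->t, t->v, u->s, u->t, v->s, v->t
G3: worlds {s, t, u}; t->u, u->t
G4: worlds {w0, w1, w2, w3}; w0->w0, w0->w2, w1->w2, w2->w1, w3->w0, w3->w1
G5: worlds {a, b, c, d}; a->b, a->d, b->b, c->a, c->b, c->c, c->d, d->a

Frame correspondent (Sahlqvist): \forall x \forall y \forall z (Rxy \wedge Rxz \to \exists w (Ryw \wedge Rzw)) — i.e. convergence.
G1: ✓.
G2: ✓.
G3: ✓.
G4: fails — Rw0w2 and Rw0w0 but w2 and w0 have no common successor.
G5: fails — Rab and Rad but b and d have no common successor.

G1, G2, G3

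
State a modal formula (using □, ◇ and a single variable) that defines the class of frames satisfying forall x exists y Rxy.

The condition is seriality. The D schema □s → ◇s defines it.
Suppose □s→◇s is valid. At any x set V(s)=W. Then □s at x, so ◇s at x, so x has a successor.

□s → ◇s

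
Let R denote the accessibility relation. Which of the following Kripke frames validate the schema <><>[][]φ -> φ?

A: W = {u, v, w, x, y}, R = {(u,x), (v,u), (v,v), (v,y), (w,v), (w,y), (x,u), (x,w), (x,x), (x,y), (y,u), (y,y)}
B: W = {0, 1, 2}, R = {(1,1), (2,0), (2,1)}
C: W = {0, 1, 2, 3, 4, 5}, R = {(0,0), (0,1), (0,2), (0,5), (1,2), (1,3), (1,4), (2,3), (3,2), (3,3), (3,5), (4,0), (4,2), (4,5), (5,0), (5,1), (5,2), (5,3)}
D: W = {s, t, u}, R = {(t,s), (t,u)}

This is the axiom for a generalized confluence (Geach) condition; its first-order frame correspondent is forall x forall y (x R^2 y -> exists w (y R^2 w & x = w)).
A: fails — vR²u but no t with uR²t and v=t.
B: fails — 2R²1 but no w with 1R²w and 2=w.
C: fails — 0R²2 but no w with 2R²w and 0=w.
D: ✓.
Valid on: D.

D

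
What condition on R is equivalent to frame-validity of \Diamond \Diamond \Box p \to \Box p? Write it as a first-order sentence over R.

\forall x \forall y \forall z ((x R^2 y \wedge xRz) \to \exists w (yRw \wedge z = w))

This is a Sahlqvist (Geach-type) schema ◇^2□^1p → □^1◇^0p.
Minimal-valuation argument: fix x; take any y with xR^2y and any z with xR^1z. Set V(p) to the set of worlds R-reachable from y in exactly 1 step. Then □^1p holds at y, so the antecedent holds at x; validity forces ◇^0p at z, giving a w with zR^0w and yR^1w.
First-order correspondent: \forall x \forall y \forall z ((x R^2 y \wedge xRz) \to \exists w (yRw \wedge z = w)).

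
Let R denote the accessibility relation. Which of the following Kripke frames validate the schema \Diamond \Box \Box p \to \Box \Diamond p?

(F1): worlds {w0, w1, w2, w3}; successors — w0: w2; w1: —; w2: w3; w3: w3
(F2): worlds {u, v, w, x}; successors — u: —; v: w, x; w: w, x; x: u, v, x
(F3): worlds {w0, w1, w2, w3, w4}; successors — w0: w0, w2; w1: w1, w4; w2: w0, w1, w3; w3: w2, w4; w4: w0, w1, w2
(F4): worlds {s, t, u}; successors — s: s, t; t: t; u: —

The schema corresponds to a generalized confluence (Geach) condition: \forall x \forall y \forall z ((xRy \wedge xRz) \to \exists w (y R^2 w \wedge zRw)).
(F1): holds.
(F2): fails — xRu, xRu but no t with uR²t and uRt.
(F3): holds.
(F4): holds.

(F1), (F3), (F4)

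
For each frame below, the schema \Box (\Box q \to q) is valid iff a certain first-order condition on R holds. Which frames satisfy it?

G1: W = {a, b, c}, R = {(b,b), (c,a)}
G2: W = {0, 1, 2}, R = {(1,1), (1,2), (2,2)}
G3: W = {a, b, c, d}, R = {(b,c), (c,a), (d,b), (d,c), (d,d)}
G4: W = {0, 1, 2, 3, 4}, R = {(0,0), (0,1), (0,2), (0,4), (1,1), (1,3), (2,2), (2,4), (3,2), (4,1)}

This is the axiom for shift-reflexivity; its first-order frame correspondent is \forall x \forall y (Rxy \to Ryy).
G1: fails — Rca but not Raa.
G2: ✓.
G3: fails — Rbc but not Rcc.
G4: fails — R04 but not R44.
Valid on: G2.

G2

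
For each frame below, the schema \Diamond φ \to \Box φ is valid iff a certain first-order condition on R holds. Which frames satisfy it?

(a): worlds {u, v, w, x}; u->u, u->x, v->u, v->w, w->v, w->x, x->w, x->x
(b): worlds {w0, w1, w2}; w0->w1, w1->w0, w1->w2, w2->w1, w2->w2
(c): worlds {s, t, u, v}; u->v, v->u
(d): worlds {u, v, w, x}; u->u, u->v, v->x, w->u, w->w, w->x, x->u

Frame correspondent (Sahlqvist): \forall x \forall y \forall z (Rxy \wedge Rxz \to y = z) — i.e. partial functionality.
(a): fails — u sees both u and x.
(b): fails — w1 sees both w0 and w2.
(c): satisfies the condition.
(d): fails — u sees both u and v.

(c)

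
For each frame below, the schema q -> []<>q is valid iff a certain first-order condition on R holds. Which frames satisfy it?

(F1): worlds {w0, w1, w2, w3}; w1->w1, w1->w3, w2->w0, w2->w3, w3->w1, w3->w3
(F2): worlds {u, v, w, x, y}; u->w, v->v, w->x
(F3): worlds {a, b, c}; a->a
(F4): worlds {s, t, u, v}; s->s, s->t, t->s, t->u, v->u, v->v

(F3)

This is the axiom for symmetry; its first-order frame correspondent is forall x forall y (Rxy -> Ryx).
(F1): fails — Rw2w0 but not Rw0w2.
(F2): fails — Ruw but not Rwu.
(F3): holds.
(F4): fails — Rvu but not Ruv.
Valid on: (F3).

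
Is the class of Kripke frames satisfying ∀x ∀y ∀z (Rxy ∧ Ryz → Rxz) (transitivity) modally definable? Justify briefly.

The condition is transitivity. A defining modal formula is □p → □□p.
Suppose □p→□□p is valid. Take Rxy, Ryz and set V(p)={w : Rxw}. Then □p at x, so □□p at x, so □p at y, so p at z, i.e. Rxz.

Definable; □p → □□p defines it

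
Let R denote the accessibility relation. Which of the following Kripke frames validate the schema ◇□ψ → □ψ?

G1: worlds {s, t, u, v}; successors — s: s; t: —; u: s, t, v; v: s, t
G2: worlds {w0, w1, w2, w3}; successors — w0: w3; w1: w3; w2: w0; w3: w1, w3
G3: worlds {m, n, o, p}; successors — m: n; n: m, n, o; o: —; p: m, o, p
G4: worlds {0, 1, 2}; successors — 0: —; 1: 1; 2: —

Frame correspondent (Sahlqvist): ∀x ∀y ∀z (Rxy ∧ Rxz → Ryz) — i.e. the Euclidean property.
G1: fails — Ruv and Ruv but not Rvv.
G2: fails — Rw2w0 and Rw2w0 but not Rw0w0.
G3: fails — Rno and Rnn but not Ron.
G4: condition met.

G4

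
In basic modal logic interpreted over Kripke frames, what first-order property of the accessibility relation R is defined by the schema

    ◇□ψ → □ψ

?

The Euclidean property

Equivalently (dual form): ◇ψ → □◇ψ.
Suppose ◇ψ→□◇ψ is valid. Take Rxy, Rxz and set V(ψ)={y}. Then ◇ψ at x, so □◇ψ at x, so ◇ψ at z, so some w with Rzw has ψ; w=y, i.e. Rzy. By symmetry of the argument, Ryz.
Conversely, any frame satisfying ∀x ∀y ∀z (Rxy ∧ Rxz → Ryz) validates the schema.
Frame condition: ∀x ∀y ∀z (Rxy ∧ Rxz → Ryz).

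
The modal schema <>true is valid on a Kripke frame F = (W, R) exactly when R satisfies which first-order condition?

Seriality

◇⊤ holds at w iff w has a successor, so frame-validity of ◇⊤ is exactly seriality. Equivalently via □q → ◇q:
Suppose □q→◇q is valid. At any x set V(q)=W. Then □q at x, so ◇q at x, so x has a successor.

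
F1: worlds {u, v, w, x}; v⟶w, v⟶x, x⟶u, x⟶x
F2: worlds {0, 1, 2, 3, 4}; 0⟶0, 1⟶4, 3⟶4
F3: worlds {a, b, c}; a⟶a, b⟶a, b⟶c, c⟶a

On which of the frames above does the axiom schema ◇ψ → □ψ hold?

F2

Frame correspondent (Sahlqvist): ∀x ∀y ∀z (Rxy ∧ Rxz → y = z) — i.e. partial functionality.
F1: fails — v sees both w and x.
F2: ✓.
F3: fails — b sees both a and c.
Valid on: F2.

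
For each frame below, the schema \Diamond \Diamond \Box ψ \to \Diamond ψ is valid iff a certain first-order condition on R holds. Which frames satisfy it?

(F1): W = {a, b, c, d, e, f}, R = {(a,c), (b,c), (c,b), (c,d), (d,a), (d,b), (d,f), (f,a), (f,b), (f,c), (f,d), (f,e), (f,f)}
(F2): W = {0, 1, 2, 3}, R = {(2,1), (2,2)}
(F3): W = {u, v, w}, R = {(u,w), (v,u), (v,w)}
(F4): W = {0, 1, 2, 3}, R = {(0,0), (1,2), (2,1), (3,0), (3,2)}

Frame correspondent (Sahlqvist): \forall x \forall y (x R^2 y \to \exists w (yRw \wedge xRw)) — i.e. a generalized confluence (Geach) condition.
(F1): fails — aR²d but no w with dRw and aRw.
(F2): fails — 2R²1 but no w with 1Rw and 2Rw.
(F3): fails — vR²w but no t with wRt and vRt.
(F4): condition met.

(F4)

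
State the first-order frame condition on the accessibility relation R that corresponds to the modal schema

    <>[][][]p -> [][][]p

forall x forall y forall z ((xRy & x R^3 z) -> exists w (y R^3 w & z = w))

This is a Sahlqvist (Geach-type) schema ◇^1□^3p → □^3◇^0p.
Minimal-valuation argument: fix x; take any y with xR^1y and any z with xR^3z. Set V(p) to the set of worlds R-reachable from y in exactly 3 steps. Then □^3p holds at y, so the antecedent holds at x; validity forces ◇^0p at z, giving a w with zR^0w and yR^3w.
First-order correspondent: forall x forall y forall z ((xRy & x R^3 z) -> exists w (y R^3 w & z = w)).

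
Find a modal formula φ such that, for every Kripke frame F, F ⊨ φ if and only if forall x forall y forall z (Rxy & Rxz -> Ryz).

◇r → □◇r

The condition is the Euclidean property. The 5 schema ◇r → □◇r defines it.
Suppose ◇r→□◇r is valid. Take Rxy, Rxz and set V(r)={y}. Then ◇r at x, so □◇r at x, so ◇r at z, so some w with Rzw has r; w=y, i.e. Rzy. By symmetry of the argument, Ryz.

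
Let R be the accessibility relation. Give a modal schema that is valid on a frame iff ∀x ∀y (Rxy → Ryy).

This is shift-reflexivity; the standard corresponding axiom is T□: □(□ψ → ψ).
Suppose □(□ψ→ψ) is valid. Take Rxy and set V(ψ)={w : Ryw}. Then at y, □ψ holds; since □(□ψ→ψ) at x, □ψ→ψ at y, so ψ at y, i.e. Ryy.

□(□ψ → ψ)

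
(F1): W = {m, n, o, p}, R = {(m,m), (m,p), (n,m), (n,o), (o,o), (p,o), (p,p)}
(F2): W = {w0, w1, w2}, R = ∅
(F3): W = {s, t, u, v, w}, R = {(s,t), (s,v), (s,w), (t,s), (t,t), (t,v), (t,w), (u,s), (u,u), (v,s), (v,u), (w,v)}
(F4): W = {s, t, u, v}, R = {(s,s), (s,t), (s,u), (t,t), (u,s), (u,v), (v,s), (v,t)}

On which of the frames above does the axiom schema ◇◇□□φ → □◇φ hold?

(F2)

The schema corresponds to a generalized confluence (Geach) condition: ∀x ∀y ∀z ((xR²y ∧ xRz) → ∃w (yR²w ∧ zRw)).
(F1): fails — mR²o, mRm but no w with oR²w and mRw.
(F2): satisfies the condition.
(F3): fails — sR²w, sRw but no w* with wR²w* and wRw*.
(F4): fails — sR²t, sRu but no w with tR²w and uRw.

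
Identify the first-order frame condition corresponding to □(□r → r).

Suppose □(□r→r) is valid. Take Rxy and set V(r)={w : Ryw}. Then at y, □r holds; since □(□r→r) at x, □r→r at y, so r at y, i.e. Ryy.
Conversely, on a frame with shift-reflexivity the schema holds at every world under every valuation.
So the correspondent is shift-reflexivity.

shift-reflexivity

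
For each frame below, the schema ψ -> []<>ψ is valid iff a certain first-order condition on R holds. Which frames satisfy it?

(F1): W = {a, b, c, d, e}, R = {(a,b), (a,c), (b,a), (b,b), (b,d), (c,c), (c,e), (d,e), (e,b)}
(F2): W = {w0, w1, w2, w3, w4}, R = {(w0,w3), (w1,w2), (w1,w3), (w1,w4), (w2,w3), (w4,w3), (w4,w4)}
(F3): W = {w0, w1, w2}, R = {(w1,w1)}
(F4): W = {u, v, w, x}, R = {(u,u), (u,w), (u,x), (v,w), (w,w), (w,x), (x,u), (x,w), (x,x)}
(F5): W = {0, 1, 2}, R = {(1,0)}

(F3)

The schema corresponds to symmetry: forall x forall y (Rxy -> Ryx).
(F1): fails — Rde but not Red.
(F2): fails — Rw1w2 but not Rw2w1.
(F3): condition met.
(F4): fails — Ruw but not Rwu.
(F5): fails — R10 but not R01.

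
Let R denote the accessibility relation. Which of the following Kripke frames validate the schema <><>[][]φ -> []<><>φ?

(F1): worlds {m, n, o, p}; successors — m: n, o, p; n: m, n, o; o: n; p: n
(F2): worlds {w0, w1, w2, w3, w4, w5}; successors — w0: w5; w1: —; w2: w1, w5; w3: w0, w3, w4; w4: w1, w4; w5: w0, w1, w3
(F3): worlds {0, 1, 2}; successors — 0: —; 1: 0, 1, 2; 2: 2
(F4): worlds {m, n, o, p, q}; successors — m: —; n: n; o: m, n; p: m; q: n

This is the axiom for a generalized confluence (Geach) condition; its first-order frame correspondent is forall x forall y forall z ((x R^2 y & xRz) -> exists w (y R^2 w & z R^2 w)).
(F1): satisfies the condition.
(F2): fails — w0R²w1, w0Rw5 but no w with w1R²w and w5R²w.
(F3): fails — 1R²0, 1R0 but no w with 0R²w and 0R²w.
(F4): fails — oR²n, oRm but no w with nR²w and mR²w.

(F1)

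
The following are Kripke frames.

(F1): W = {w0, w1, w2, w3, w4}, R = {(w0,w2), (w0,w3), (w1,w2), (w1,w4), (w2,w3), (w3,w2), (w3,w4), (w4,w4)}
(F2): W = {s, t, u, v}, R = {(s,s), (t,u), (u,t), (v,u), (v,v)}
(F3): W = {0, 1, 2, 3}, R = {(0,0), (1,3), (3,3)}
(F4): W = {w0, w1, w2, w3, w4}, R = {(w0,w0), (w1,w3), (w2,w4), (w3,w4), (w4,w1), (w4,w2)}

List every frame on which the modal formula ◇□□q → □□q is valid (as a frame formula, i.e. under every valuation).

The schema corresponds to a generalized confluence (Geach) condition: ∀x ∀y ∀z ((xRy ∧ xR²z) → ∃w (yR²w ∧ z = w)).
(F1): fails — w0Rw2, w0R²w3 but no w with w2R²w and w3=w.
(F2): fails — tRu, tR²t but no w with uR²w and t=w.
(F3): satisfies the condition.
(F4): fails — w1Rw3, w1R²w4 but no w with w3R²w and w4=w.

(F3)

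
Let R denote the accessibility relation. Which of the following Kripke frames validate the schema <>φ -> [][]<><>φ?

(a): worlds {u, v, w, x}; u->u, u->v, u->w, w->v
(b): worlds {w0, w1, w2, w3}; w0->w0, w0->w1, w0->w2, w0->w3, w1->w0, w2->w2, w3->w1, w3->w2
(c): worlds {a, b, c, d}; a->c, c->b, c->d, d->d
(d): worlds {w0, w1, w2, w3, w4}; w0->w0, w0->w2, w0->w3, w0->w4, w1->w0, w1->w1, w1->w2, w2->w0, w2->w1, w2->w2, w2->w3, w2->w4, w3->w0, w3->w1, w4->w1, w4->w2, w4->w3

(d)

This is the axiom for a generalized confluence (Geach) condition; its first-order frame correspondent is forall x forall y forall z ((xRy & x R^2 z) -> exists w (y = w & z R^2 w)).
(a): fails — uRu, uR²v but no t with u=t and vR²t.
(b): fails — w0Rw0, w0R²w2 but no w with w0=w and w2R²w.
(c): fails — aRc, aR²b but no w with c=w and bR²w.
(d): satisfies the condition.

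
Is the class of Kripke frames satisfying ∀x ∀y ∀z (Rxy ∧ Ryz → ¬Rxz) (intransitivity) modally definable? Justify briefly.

If a class were modally definable it would be closed under surjective bounded morphisms (Goldblatt–Thomason).
The 3-cycle (worlds 0,1,2 with 0→1→2→0) is intransitive. Mapping every world to a single reflexive point • is a surjective bounded morphism; the reflexive point is not intransitive (R••∧R•• but R••).
So no modal formula (or set of formulas) defines exactly the intransitive frames.

No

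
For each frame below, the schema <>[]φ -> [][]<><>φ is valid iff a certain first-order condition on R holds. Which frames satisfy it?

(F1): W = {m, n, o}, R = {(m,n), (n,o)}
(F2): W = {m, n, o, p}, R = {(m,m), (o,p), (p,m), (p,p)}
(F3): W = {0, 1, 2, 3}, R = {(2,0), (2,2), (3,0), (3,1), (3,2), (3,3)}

This is the axiom for a generalized confluence (Geach) condition; its first-order frame correspondent is forall x forall y forall z ((xRy & x R^2 z) -> exists w (yRw & z R^2 w)).
(F1): fails — mRn, mR²o but no w with nRw and oR²w.
(F2): condition met.
(F3): fails — 2R0, 2R²0 but no w with 0Rw and 0R²w.

(F2)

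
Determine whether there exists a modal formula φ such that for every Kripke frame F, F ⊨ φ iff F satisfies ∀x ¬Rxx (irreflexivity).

Modal frame validity is preserved under surjective bounded morphisms.
The 2-cycle (worlds w0,w1 with w0→w1→w0) is irreflexive, and the map sending every world to a single reflexive point • is a surjective bounded morphism (forth: every edge maps to (•,•); back: every world has a successor). So any modal formula valid on the 2-cycle is also valid on the reflexive point, which is not irreflexive.
So the class is not modally definable.

No — not modally definable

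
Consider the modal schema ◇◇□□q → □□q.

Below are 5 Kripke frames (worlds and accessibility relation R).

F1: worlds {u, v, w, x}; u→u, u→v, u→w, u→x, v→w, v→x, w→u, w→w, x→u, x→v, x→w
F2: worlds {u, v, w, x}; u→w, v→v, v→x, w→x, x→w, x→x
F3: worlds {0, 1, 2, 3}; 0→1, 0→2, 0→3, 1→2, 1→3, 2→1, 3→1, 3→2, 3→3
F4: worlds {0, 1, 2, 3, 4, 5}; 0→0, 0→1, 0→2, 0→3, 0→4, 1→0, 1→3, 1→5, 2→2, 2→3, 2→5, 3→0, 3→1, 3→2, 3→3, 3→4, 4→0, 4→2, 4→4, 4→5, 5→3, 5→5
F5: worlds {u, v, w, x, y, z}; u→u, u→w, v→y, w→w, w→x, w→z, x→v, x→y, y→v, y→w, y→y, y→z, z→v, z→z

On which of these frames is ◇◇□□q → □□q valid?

F4

This is the axiom for a generalized confluence (Geach) condition; its first-order frame correspondent is ∀x ∀y ∀z ((xR²y ∧ xR²z) → ∃w (yR²w ∧ z = w)).
F1: fails — uR²v, uR²x but no t with vR²t and x=t.
F2: fails — vR²w, vR²v but no t with wR²t and v=t.
F3: fails — 0R²2, 0R²1 but no w with 2R²w and 1=w.
F4: holds.
F5: fails — uR²w, uR²u but no t with wR²t and u=t.
Valid on: F4.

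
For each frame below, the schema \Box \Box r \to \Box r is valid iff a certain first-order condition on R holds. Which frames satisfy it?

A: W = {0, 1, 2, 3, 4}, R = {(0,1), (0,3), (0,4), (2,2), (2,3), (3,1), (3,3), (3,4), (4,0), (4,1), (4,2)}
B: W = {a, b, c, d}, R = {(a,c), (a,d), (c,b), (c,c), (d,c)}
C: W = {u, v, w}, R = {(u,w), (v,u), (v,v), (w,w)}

This is the axiom for density; its first-order frame correspondent is \forall x \forall y (Rxy \to \exists z (Rxz \wedge Rzy)).
A: fails — R40 but no z with R4z and Rz0.
B: fails — Rad but no z with Raz and Rzd.
C: condition met.
Valid on: C.

C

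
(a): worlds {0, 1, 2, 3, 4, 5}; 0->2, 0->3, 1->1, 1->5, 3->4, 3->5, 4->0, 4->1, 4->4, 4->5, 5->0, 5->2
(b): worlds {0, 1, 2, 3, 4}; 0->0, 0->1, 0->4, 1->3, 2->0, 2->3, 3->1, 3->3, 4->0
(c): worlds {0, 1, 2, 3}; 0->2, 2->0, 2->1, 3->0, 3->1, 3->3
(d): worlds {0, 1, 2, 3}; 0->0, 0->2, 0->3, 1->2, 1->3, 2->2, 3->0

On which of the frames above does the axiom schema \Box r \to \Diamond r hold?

The schema corresponds to seriality: \forall x \exists y Rxy.
(a): fails — world 2 has no successor.
(b): holds.
(c): fails — world 1 has no successor.
(d): holds.
Valid on: (b), (d).

(b), (d)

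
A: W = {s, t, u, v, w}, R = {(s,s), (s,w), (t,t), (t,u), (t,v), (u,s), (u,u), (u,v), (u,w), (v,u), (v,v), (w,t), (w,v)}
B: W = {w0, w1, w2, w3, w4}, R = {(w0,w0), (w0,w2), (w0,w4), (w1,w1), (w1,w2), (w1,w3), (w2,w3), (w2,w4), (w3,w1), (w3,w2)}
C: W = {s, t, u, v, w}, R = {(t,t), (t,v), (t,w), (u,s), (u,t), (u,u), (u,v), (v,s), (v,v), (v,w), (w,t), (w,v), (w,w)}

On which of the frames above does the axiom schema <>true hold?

A

The schema corresponds to seriality: forall x exists y Rxy.
A: ✓.
B: fails — world w4 has no successor.
C: fails — world s has no successor.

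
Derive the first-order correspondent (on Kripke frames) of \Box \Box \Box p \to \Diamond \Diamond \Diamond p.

\forall x \exists w (x R^3 w \wedge x R^3 w)

This is a Sahlqvist (Geach-type) schema ◇^0□^3p → □^0◇^3p.
Minimal-valuation argument: fix x; take any y with xR^0y and any z with xR^0z. Set V(p) to the set of worlds R-reachable from y in exactly 3 steps. Then □^3p holds at y, so the antecedent holds at x; validity forces ◇^3p at z, giving a w with zR^3w and yR^3w.
First-order correspondent: \forall x \exists w (x R^3 w \wedge x R^3 w).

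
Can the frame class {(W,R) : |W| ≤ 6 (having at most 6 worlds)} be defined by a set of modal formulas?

Any modally definable frame class is closed under disjoint unions.
Any modal formula valid on each of 7 disjoint one-world frames is valid on their disjoint union (validity is preserved under disjoint unions). Each one-world frame has |W|=1≤6, but the union has |W|=7.
So the class is not modally definable.

Not definable by any modal formula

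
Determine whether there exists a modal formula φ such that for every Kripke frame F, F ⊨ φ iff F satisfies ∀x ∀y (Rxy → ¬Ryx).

Any modally definable frame class is closed under surjective bounded morphisms.
The 4-cycle (worlds 0,1,2,3 with 0→1→2→3→0) is asymmetric. Mapping every world to a single reflexive point • is a surjective bounded morphism, and the reflexive point is not asymmetric (R•• but asymmetry requires ¬R••).
Hence asymmetry is not modally definable.

Not definable by any modal formula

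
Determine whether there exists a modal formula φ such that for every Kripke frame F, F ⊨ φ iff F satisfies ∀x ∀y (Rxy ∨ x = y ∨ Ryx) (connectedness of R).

Not modally definable

Any modally definable frame class is closed under disjoint unions.
Take 3 disjoint single-world reflexive frames: each is trivially connected, but their disjoint union has 3 worlds with no edge between distinct components, so it is not connected.
So no modal formula (or set of formulas) defines exactly the connected frames.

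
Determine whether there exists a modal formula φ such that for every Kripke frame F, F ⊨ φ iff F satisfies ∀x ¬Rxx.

Any modally definable frame class is closed under surjective bounded morphisms.
The 3-cycle (worlds 0,1,2 with 0→1→2→0) is irreflexive, and the map sending every world to a single reflexive point • is a surjective bounded morphism (forth: every edge maps to (•,•); back: every world has a successor). So any modal formula valid on the 3-cycle is also valid on the reflexive point, which is not irreflexive.
Hence irreflexivity is not modally definable.

Not modally definable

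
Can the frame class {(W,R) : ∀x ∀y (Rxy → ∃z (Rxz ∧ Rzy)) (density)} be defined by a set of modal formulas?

This is a Sahlqvist condition; the C4 axiom □□q → □q defines it.
Suppose □□q→□q is valid. Take Rxy and set V(q)={w : xR²w}. Then □□q at x, so □q at x, so q at y, i.e. ∃z(Rxz∧Rzy).

Definable; □□q → □q defines it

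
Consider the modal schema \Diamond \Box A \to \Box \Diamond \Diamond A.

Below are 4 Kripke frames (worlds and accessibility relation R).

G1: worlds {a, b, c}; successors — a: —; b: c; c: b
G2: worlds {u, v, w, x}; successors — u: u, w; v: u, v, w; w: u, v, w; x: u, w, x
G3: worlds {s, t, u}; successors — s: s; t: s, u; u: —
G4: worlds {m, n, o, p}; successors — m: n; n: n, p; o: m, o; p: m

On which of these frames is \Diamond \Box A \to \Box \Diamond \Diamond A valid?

G2

The schema corresponds to a generalized confluence (Geach) condition: \forall x \forall y \forall z ((xRy \wedge xRz) \to \exists w (yRw \wedge z R^2 w)).
G1: fails — bRc, bRc but no w with cRw and cR²w.
G2: holds.
G3: fails — tRs, tRu but no w with sRw and uR²w.
G4: fails — nRp, nRp but no w with pRw and pR²w.
Valid on: G2.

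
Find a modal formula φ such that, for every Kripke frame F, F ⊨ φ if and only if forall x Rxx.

This is reflexivity; the standard corresponding axiom is T: □s → s.

□s → s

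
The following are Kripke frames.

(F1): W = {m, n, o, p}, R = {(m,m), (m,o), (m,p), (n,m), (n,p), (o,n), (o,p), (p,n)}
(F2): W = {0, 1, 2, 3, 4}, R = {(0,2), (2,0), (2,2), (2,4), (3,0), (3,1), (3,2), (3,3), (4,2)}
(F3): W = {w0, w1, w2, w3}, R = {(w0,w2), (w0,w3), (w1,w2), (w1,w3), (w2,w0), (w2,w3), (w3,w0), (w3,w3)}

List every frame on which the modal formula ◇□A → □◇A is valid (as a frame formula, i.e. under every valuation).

(F3)

This is the axiom for convergence; its first-order frame correspondent is ∀x ∀y ∀z (Rxy ∧ Rxz → ∃w (Ryw ∧ Rzw)).
(F1): fails — Rmm and Rmp but m and p have no common successor.
(F2): fails — R32 and R31 but 2 and 1 have no common successor.
(F3): holds.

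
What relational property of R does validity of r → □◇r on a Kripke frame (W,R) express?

Suppose r→□◇r is valid. Take Rxy and set V(r)={x}. Then r at x, so □◇r at x, so ◇r at y, so some z with Ryz has r; z=x, i.e. Ryx.
The converse is a direct semantic check.
Frame condition: ∀x ∀y (Rxy → Ryx).

symmetry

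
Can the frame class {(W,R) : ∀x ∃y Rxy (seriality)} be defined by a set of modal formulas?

Yes: it is seriality, defined by the D schema □p → ◇p.
Suppose □p→◇p is valid. At any x set V(p)=W. Then □p at x, so ◇p at x, so x has a successor.

Yes — defined by □p → ◇p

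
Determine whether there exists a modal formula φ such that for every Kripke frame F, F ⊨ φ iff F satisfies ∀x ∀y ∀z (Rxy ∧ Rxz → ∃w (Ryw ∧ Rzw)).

Yes: it is convergence, defined by the .2 schema ◇□p → □◇p.

Definable; ◇□p → □◇p defines it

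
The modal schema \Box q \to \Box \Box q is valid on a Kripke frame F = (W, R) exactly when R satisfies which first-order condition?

transitivity: \forall x \forall y \forall z (Rxy \wedge Ryz \to Rxz)

This is the 4 axiom.
It corresponds to transitivity: \forall x \forall y \forall z (Rxy \wedge Ryz \to Rxz).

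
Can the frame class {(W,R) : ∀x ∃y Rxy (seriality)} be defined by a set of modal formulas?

The condition is seriality. A defining modal formula is □p → ◇p.
Suppose □p→◇p is valid. At any x set V(p)=W. Then □p at x, so ◇p at x, so x has a successor.

Yes, by □p → ◇p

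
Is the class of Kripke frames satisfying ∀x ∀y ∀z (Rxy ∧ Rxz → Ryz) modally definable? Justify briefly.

Yes: it is the Euclidean property, defined by the 5 schema ◇p → □◇p.
Suppose ◇p→□◇p is valid. Take Rxy, Rxz and set V(p)={y}. Then ◇p at x, so □◇p at x, so ◇p at z, so some w with Rzw has p; w=y, i.e. Rzy. By symmetry of the argument, Ryz.

Yes — defined by ◇p → □◇p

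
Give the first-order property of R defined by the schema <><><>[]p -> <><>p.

forall x forall y (x R^3 y -> exists w (yRw & x R^2 w))

This is a Sahlqvist (Geach-type) schema ◇^3□^1p → □^0◇^2p.
Minimal-valuation argument: fix x; take any y with xR^3y and any z with xR^0z. Set V(p) to the set of worlds R-reachable from y in exactly 1 step. Then □^1p holds at y, so the antecedent holds at x; validity forces ◇^2p at z, giving a w with zR^2w and yR^1w.
First-order correspondent: forall x forall y (x R^3 y -> exists w (yRw & x R^2 w)).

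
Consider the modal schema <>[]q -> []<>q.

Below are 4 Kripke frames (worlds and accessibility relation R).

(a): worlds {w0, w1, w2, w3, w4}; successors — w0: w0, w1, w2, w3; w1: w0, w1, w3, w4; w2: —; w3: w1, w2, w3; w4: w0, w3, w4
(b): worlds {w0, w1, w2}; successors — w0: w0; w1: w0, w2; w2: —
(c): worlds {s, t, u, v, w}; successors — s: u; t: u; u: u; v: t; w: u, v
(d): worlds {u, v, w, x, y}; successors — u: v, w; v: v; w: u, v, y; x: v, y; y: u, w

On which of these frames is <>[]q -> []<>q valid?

The schema corresponds to convergence: forall x forall y forall z (Rxy & Rxz -> exists w (Ryw & Rzw)).
(a): fails — Rw0w1 and Rw0w2 but w1 and w2 have no common successor.
(b): fails — Rw1w2 and Rw1w2 but w2 and w2 have no common successor.
(c): fails — Rwu and Rwv but u and v have no common successor.
(d): fails — Rwy and Rwv but y and v have no common successor.
Valid on no frame.

none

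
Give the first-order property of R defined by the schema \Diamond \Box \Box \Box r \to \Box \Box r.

\forall x \forall y \forall z ((xRy \wedge x R^2 z) \to \exists w (y R^3 w \wedge z = w))

This is a Sahlqvist (Geach-type) schema ◇^1□^3r → □^2◇^0r.
Minimal-valuation argument: fix x; take any y with xR^1y and any z with xR^2z. Set V(r) to the set of worlds R-reachable from y in exactly 3 steps. Then □^3r holds at y, so the antecedent holds at x; validity forces ◇^0r at z, giving a w with zR^0w and yR^3w.
First-order correspondent: \forall x \forall y \forall z ((xRy \wedge x R^2 z) \to \exists w (y R^3 w \wedge z = w)).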